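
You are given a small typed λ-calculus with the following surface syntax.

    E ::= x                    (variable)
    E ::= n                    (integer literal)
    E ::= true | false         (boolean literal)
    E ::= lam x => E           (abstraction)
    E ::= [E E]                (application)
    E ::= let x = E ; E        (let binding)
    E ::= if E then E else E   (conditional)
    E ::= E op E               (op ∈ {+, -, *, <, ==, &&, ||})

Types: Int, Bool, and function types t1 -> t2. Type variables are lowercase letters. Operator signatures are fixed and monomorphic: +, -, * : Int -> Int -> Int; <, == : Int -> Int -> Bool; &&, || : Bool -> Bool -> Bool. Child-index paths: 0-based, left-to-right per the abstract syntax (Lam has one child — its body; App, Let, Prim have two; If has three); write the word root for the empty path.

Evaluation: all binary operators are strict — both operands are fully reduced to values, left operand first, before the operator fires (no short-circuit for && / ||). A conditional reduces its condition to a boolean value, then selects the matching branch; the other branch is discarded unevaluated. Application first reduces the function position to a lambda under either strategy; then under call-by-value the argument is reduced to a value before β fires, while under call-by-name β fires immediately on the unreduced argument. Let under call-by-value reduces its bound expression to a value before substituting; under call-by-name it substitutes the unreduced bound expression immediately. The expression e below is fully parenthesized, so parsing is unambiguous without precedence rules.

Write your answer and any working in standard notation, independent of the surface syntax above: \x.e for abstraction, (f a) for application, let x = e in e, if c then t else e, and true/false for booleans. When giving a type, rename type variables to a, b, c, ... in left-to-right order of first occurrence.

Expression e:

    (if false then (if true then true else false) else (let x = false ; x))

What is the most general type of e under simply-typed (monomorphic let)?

Working:
  unify Bool ~ Bool
  unify Bool ~ Bool
  unify Bool ~ Bool
let x : Bool
x : Bool
  unify Bool ~ Bool

Answer: Bool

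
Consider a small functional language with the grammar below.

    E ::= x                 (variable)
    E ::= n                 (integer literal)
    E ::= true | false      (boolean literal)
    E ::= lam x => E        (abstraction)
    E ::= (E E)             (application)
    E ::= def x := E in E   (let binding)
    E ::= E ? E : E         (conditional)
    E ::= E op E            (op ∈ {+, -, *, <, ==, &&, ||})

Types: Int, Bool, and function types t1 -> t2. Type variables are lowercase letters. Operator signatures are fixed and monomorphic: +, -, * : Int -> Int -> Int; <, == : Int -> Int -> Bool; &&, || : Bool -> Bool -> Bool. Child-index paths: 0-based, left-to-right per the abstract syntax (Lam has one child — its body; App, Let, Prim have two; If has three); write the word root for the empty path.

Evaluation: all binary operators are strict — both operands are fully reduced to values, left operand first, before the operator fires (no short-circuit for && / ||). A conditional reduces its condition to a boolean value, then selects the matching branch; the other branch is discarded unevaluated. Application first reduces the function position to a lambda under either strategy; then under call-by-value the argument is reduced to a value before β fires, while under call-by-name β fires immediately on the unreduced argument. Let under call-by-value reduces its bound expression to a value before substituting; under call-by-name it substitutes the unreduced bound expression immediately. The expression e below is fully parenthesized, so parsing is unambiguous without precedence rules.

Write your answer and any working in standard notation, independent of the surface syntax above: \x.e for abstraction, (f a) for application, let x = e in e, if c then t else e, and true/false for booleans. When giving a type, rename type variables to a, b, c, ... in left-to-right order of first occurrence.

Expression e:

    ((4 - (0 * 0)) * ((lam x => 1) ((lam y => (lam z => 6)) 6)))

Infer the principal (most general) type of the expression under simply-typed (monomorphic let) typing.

Answer: Int

Working:
  unify Int ~ Int
  unify Int ~ Int
  unify Int ~ Int
  unify Int ~ Int
  unify Int ~ Int
\x._ : a -> Int
\z._ : c -> Int
\y._ : b -> c -> Int
  unify b -> c -> Int ~ Int -> d
  unify b ~ Int
  unify c -> Int ~ d
_ _ : c -> Int
  unify a -> Int ~ (c -> Int) -> e
  unify a ~ c -> Int
  unify Int ~ e
_ _ : Int
  unify Int ~ Int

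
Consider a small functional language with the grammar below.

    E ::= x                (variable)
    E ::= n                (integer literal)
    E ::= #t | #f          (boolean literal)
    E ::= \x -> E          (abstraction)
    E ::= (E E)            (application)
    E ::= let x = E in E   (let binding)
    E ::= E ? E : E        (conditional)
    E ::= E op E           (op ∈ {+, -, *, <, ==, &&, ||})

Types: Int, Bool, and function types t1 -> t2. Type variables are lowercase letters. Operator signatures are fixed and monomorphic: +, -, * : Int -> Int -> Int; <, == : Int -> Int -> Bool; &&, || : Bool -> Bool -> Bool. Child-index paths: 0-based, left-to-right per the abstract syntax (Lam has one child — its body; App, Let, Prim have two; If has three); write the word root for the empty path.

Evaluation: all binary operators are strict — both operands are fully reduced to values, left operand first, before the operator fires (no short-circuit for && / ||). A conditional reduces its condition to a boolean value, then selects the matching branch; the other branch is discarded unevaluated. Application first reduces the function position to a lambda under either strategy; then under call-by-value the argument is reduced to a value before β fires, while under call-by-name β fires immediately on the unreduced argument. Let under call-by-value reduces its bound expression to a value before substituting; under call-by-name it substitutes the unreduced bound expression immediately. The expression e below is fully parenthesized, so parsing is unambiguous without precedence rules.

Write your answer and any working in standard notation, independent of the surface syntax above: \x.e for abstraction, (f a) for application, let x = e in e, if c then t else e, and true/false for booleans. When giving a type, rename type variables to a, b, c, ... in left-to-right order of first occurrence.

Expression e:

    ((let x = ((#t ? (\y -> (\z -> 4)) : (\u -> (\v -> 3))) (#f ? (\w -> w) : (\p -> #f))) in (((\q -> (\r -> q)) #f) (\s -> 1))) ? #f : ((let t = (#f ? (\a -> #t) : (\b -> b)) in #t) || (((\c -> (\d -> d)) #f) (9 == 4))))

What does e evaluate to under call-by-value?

Derivation:
step 0: (if (let x = ((if true then (\y.(\z.4)) else (\u.(\v.3))) (if false then (\w.w) else (\p.false))) in (((\q.(\r.q)) false) (\s.1))) then false else ((let t = (if false then (\a.true) else (\b.b)) in true) || (((\c.(\d.d)) false) (9 == 4))))
step 1: [if@0.0.0] (if (let x = ((\y.(\z.4)) (if false then (\w.w) else (\p.false))) in (((\q.(\r.q)) false) (\s.1))) then false else ((let t = (if false then (\a.true) else (\b.b)) in true) || (((\c.(\d.d)) false) (9 == 4))))
step 2: [if@0.0.1] (if (let x = ((\y.(\z.4)) (\p.false)) in (((\q.(\r.q)) false) (\s.1))) then false else ((let t = (if false then (\a.true) else (\b.b)) in true) || (((\c.(\d.d)) false) (9 == 4))))
step 3: [beta@0.0] (if (let x = (\z.4) in (((\q.(\r.q)) false) (\s.1))) then false else ((let t = (if false then (\a.true) else (\b.b)) in true) || (((\c.(\d.d)) false) (9 == 4))))
step 4: [let@0] (if (((\q.(\r.q)) false) (\s.1)) then false else ((let t = (if false then (\a.true) else (\b.b)) in true) || (((\c.(\d.d)) false) (9 == 4))))
step 5: [beta@0.0] (if ((\r.false) (\s.1)) then false else ((let t = (if false then (\a.true) else (\b.b)) in true) || (((\c.(\d.d)) false) (9 == 4))))
step 6: [beta@0] (if false then false else ((let t = (if false then (\a.true) else (\b.b)) in true) || (((\c.(\d.d)) false) (9 == 4))))
step 7: [if@root] ((let t = (if false then (\a.true) else (\b.b)) in true) || (((\c.(\d.d)) false) (9 == 4)))
step 8: [if@0.0] ((let t = (\b.b) in true) || (((\c.(\d.d)) false) (9 == 4)))
step 9: [let@0] (true || (((\c.(\d.d)) false) (9 == 4)))
step 10: [beta@1.0] (true || ((\d.d) (9 == 4)))
step 11: [delta@1.1] (true || ((\d.d) false))
step 12: [beta@1] (true || false)
step 13: [delta@root] true

Answer: true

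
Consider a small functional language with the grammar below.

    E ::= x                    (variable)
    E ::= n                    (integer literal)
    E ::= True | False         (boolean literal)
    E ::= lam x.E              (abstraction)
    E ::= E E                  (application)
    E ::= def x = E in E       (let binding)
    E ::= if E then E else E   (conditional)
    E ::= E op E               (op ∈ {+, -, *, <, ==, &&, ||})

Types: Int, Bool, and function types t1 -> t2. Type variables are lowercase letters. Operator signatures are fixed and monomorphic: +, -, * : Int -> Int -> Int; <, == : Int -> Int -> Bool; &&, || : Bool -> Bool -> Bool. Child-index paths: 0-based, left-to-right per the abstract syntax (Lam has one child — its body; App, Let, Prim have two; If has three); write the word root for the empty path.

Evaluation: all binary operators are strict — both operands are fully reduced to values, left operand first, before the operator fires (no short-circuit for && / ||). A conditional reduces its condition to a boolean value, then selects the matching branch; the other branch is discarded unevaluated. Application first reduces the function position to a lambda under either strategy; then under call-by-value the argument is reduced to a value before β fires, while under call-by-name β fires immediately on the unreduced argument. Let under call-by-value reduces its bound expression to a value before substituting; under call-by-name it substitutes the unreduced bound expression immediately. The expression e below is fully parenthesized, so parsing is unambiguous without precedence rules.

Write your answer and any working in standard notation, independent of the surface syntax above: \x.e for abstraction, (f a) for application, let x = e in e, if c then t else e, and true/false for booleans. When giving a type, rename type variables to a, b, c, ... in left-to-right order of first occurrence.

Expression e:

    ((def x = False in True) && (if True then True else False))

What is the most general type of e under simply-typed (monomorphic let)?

Answer: Bool

Derivation:
let x : Bool
  unify Bool ~ Bool
  unify Bool ~ Bool
  unify Bool ~ Bool
  unify Bool ~ Bool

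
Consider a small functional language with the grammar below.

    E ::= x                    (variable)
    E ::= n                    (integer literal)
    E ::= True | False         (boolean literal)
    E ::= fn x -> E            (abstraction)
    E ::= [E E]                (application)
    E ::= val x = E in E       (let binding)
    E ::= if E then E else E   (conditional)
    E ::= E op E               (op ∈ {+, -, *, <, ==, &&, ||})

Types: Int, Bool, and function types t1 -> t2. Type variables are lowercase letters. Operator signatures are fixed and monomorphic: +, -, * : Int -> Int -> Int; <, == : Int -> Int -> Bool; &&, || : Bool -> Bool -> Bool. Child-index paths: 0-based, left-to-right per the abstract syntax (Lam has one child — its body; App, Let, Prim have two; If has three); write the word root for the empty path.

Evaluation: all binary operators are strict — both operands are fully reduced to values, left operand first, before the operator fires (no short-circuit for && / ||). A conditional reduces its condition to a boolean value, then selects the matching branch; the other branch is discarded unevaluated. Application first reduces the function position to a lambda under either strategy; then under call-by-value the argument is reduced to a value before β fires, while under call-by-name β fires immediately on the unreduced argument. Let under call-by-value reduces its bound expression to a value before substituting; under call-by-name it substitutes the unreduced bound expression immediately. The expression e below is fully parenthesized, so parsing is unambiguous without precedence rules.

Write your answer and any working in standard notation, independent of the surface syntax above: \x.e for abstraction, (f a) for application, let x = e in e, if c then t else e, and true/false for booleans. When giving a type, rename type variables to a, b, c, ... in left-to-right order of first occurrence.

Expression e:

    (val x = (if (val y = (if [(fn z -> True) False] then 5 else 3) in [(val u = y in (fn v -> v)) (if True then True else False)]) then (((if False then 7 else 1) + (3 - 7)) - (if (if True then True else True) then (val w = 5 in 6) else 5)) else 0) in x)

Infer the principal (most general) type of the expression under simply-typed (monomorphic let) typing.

Answer: Int

Trace:
\z._ : a -> Bool
  unify a -> Bool ~ Bool -> b
  unify a ~ Bool
  unify Bool ~ b
_ _ : Bool
  unify Bool ~ Bool
  unify Int ~ Int
let y : Int
y : Int
let u : Int
v : c
\v._ : c -> c
  unify Bool ~ Bool
  unify Bool ~ Bool
  unify c -> c ~ Bool -> d
  unify c ~ Bool
  unify Bool ~ d
_ _ : Bool
  unify Bool ~ Bool
  unify Bool ~ Bool
  unify Int ~ Int
  unify Int ~ Int
  unify Int ~ Int
  unify Int ~ Int
  unify Int ~ Int
  unify Int ~ Int
  unify Bool ~ Bool
  unify Bool ~ Bool
  unify Bool ~ Bool
let w : Int
  unify Int ~ Int
  unify Int ~ Int
  unify Int ~ Int
let x : Int
x : Int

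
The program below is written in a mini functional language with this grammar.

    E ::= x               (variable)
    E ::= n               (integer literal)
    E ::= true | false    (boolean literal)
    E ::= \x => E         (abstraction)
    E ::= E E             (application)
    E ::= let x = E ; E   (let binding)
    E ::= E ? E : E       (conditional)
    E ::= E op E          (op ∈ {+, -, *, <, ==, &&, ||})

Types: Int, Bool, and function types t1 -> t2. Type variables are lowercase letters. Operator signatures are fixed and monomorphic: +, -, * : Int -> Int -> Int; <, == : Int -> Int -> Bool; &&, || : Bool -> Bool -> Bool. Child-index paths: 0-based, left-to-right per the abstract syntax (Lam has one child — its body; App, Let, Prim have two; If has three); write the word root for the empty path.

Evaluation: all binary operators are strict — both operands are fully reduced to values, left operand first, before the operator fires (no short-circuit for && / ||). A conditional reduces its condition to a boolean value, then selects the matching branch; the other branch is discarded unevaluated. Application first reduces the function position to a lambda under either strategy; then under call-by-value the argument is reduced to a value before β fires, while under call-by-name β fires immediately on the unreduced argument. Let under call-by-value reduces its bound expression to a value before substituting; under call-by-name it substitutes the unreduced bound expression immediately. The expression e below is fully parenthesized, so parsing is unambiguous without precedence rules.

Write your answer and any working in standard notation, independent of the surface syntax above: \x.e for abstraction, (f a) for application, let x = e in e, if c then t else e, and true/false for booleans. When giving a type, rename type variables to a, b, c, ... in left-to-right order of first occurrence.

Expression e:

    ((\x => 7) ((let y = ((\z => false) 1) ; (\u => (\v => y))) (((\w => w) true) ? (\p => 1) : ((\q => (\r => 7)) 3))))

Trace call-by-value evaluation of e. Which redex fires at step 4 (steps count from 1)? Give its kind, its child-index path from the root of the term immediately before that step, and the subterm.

Answer: if at 1.1 : (if true then (\p.1) else ((\q.(\r.7)) 3))

Derivation:
step 0: ((\x.7) ((let y = ((\z.false) 1) in (\u.(\v.y))) (if ((\w.w) true) then (\p.1) else ((\q.(\r.7)) 3))))
step 1: [beta@1.0.0] ((\x.7) ((let y = false in (\u.(\v.y))) (if ((\w.w) true) then (\p.1) else ((\q.(\r.7)) 3))))
step 2: [let@1.0] ((\x.7) ((\u.(\v.false)) (if ((\w.w) true) then (\p.1) else ((\q.(\r.7)) 3))))
step 3: [beta@1.1.0] ((\x.7) ((\u.(\v.false)) (if true then (\p.1) else ((\q.(\r.7)) 3))))
step 4: [if@1.1] ((\x.7) ((\u.(\v.false)) (\p.1)))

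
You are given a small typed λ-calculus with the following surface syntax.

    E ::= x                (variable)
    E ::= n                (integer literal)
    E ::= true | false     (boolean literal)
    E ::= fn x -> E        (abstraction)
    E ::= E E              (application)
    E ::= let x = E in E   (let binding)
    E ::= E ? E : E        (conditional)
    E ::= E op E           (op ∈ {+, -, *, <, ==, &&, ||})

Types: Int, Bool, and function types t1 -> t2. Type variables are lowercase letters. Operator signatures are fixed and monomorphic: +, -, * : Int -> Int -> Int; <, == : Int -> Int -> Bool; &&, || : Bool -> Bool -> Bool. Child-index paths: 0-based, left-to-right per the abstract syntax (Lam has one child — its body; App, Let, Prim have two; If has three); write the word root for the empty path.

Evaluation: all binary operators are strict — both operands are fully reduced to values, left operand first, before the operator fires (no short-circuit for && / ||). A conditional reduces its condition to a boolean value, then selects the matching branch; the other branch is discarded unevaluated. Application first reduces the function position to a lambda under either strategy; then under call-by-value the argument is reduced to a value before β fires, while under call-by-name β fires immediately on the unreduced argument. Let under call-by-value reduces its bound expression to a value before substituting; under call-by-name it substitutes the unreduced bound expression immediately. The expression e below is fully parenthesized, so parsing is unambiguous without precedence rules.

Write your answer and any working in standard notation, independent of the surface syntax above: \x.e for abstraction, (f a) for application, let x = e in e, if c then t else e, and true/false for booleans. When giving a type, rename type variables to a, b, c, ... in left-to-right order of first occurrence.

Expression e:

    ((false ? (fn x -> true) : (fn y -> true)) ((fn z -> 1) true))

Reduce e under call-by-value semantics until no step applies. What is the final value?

Working:
step 0: ((if false then (\x.true) else (\y.true)) ((\z.1) true))
step 1: [if@0] ((\y.true) ((\z.1) true))
step 2: [beta@1] ((\y.true) 1)
step 3: [beta@root] true

Answer: true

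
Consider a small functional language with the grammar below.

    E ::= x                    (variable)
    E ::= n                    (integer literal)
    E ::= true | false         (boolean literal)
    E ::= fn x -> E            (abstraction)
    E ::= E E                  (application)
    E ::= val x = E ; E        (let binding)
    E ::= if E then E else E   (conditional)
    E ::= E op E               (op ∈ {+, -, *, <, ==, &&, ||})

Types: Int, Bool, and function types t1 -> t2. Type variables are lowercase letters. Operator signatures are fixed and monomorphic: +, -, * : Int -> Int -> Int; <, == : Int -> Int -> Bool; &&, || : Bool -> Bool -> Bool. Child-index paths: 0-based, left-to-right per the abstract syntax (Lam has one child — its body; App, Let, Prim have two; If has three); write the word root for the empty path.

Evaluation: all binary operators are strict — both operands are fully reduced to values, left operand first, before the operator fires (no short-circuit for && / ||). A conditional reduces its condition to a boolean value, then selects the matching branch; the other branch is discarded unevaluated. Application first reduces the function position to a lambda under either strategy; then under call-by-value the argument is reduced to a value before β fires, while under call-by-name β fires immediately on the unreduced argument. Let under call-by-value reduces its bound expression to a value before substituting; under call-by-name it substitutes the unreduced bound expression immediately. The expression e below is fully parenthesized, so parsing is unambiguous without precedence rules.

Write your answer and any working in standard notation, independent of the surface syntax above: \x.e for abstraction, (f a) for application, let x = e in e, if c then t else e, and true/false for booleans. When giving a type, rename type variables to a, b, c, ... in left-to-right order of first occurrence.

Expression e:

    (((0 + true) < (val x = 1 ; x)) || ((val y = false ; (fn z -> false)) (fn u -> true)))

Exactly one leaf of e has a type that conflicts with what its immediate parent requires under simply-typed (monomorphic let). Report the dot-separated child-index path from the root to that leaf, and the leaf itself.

Answer: 0.0.1 : true

Trace:
  unify Int ~ Int
  unify Bool ~ Int
  FAIL: mismatch Bool ~ Int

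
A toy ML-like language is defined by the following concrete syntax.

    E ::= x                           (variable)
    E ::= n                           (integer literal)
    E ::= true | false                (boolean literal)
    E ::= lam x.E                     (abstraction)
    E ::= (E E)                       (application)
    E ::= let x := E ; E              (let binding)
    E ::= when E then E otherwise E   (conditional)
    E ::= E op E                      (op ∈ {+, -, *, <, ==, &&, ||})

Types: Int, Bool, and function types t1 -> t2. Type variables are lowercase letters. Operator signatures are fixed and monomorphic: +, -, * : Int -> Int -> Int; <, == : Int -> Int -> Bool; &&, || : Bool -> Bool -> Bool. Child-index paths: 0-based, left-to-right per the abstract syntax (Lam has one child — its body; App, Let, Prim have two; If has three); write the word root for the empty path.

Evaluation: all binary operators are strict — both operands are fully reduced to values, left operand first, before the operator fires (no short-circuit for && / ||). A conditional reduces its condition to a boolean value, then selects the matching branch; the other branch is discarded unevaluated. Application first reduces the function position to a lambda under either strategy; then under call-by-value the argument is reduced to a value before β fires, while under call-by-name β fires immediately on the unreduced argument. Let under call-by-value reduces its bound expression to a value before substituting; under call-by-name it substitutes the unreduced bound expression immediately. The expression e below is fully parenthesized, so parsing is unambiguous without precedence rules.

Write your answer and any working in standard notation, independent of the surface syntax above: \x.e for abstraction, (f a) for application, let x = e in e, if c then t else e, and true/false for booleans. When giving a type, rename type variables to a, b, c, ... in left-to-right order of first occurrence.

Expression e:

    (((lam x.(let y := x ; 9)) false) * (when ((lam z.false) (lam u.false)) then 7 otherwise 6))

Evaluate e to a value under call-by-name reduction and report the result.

Answer: 54

Trace:
step 0: (((\x.(let y = x in 9)) false) * (if ((\z.false) (\u.false)) then 7 else 6))
step 1: [beta@0] ((let y = false in 9) * (if ((\z.false) (\u.false)) then 7 else 6))
step 2: [let@0] (9 * (if ((\z.false) (\u.false)) then 7 else 6))
step 3: [beta@1.0] (9 * (if false then 7 else 6))
step 4: [if@1] (9 * 6)
step 5: [delta@root] 54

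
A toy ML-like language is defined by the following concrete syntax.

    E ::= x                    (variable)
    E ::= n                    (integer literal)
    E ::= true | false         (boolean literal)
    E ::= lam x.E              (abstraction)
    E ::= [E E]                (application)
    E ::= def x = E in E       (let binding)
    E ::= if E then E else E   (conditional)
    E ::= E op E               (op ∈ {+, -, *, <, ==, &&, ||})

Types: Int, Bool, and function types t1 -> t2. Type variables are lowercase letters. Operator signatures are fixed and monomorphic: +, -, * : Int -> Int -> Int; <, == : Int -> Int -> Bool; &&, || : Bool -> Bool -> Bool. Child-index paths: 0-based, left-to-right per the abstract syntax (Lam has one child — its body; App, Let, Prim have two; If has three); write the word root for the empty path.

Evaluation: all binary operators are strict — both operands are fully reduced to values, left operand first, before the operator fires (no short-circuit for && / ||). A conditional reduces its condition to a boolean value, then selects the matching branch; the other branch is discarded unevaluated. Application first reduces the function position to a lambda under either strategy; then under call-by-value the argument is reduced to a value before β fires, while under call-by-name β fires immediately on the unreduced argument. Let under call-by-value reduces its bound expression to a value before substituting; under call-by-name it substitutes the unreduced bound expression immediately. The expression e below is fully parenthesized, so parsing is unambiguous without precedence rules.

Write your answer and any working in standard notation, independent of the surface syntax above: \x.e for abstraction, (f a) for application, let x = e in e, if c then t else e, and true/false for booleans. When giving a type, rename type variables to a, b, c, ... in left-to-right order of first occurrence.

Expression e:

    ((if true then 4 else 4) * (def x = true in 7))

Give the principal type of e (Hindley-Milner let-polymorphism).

Working:
  unify Bool ~ Bool
  unify Int ~ Int
  unify Int ~ Int
let x : Bool
  unify Int ~ Int

Answer: Int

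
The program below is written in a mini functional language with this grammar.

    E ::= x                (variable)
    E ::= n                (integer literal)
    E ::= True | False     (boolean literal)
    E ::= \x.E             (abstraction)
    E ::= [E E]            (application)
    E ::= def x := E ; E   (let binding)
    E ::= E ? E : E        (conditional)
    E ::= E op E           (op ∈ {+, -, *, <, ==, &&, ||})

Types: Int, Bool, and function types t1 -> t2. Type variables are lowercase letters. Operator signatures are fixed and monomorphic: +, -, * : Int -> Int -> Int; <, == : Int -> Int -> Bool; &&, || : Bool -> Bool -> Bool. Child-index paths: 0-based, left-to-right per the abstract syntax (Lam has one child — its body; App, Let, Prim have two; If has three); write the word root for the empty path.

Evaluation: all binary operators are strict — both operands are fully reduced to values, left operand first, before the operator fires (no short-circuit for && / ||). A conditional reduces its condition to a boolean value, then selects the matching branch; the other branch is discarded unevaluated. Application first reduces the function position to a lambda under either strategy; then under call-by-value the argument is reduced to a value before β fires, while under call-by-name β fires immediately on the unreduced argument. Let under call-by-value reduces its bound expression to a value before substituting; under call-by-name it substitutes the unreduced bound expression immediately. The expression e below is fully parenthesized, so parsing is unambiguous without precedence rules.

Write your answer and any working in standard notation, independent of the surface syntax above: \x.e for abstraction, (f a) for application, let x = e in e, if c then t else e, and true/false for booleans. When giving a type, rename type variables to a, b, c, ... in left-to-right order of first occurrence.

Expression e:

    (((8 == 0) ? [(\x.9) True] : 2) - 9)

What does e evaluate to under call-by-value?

Working:
step 0: ((if (8 == 0) then ((\x.9) true) else 2) - 9)
step 1: [delta@0.0] ((if false then ((\x.9) true) else 2) - 9)
step 2: [if@0] (2 - 9)
step 3: [delta@root] -7

Answer: -7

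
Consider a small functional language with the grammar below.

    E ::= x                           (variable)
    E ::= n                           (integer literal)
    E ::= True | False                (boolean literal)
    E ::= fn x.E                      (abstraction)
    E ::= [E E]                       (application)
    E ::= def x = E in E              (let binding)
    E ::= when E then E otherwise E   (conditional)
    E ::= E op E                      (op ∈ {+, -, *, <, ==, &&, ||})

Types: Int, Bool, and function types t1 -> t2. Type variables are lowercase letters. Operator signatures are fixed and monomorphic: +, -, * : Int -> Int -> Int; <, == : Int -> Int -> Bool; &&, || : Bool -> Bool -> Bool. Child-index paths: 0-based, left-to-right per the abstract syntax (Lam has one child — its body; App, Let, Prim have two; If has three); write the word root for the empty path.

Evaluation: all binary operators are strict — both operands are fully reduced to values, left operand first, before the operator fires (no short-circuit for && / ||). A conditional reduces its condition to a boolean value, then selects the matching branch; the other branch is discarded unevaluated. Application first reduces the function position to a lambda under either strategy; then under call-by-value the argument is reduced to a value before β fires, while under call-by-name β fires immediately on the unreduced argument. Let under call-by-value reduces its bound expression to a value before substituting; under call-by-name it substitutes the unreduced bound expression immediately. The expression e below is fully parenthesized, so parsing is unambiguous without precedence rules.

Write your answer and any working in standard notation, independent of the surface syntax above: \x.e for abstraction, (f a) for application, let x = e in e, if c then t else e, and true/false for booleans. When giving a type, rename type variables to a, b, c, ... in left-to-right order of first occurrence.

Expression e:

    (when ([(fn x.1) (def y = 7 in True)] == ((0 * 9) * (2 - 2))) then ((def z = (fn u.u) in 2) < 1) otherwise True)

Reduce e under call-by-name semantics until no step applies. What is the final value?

Answer: true

Working:
step 0: (if (((\x.1) (let y = 7 in true)) == ((0 * 9) * (2 - 2))) then ((let z = (\u.u) in 2) < 1) else true)
step 1: [beta@0.0] (if (1 == ((0 * 9) * (2 - 2))) then ((let z = (\u.u) in 2) < 1) else true)
step 2: [delta@0.1.0] (if (1 == (0 * (2 - 2))) then ((let z = (\u.u) in 2) < 1) else true)
step 3: [delta@0.1.1] (if (1 == (0 * 0)) then ((let z = (\u.u) in 2) < 1) else true)
step 4: [delta@0.1] (if (1 == 0) then ((let z = (\u.u) in 2) < 1) else true)
step 5: [delta@0] (if false then ((let z = (\u.u) in 2) < 1) else true)
step 6: [if@root] true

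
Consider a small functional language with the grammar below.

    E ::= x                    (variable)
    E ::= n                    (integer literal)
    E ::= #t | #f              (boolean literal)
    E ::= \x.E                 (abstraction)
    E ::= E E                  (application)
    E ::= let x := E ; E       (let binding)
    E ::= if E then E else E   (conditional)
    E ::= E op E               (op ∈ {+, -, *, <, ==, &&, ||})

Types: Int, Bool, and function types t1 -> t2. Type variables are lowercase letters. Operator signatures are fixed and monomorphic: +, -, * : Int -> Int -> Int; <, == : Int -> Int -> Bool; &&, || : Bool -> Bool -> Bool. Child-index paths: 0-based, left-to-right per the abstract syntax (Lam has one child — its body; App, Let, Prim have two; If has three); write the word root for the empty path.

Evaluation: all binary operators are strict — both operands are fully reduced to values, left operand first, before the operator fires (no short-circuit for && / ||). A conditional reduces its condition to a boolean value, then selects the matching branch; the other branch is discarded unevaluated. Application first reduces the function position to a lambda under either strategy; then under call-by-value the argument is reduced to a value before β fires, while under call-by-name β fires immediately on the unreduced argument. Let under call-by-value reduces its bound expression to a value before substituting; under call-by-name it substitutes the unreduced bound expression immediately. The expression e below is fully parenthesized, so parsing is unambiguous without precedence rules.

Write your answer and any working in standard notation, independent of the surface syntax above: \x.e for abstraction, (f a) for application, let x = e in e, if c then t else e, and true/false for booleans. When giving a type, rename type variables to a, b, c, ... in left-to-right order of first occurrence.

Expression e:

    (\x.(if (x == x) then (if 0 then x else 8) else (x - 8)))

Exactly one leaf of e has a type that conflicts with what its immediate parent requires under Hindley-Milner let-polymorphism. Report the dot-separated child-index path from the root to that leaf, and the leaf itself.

Answer: 0.1.0 : 0

Working:
x : a
  unify a ~ Int
x : Int
  unify Int ~ Int
  unify Bool ~ Bool
  unify Int ~ Bool
  FAIL: mismatch Int ~ Bool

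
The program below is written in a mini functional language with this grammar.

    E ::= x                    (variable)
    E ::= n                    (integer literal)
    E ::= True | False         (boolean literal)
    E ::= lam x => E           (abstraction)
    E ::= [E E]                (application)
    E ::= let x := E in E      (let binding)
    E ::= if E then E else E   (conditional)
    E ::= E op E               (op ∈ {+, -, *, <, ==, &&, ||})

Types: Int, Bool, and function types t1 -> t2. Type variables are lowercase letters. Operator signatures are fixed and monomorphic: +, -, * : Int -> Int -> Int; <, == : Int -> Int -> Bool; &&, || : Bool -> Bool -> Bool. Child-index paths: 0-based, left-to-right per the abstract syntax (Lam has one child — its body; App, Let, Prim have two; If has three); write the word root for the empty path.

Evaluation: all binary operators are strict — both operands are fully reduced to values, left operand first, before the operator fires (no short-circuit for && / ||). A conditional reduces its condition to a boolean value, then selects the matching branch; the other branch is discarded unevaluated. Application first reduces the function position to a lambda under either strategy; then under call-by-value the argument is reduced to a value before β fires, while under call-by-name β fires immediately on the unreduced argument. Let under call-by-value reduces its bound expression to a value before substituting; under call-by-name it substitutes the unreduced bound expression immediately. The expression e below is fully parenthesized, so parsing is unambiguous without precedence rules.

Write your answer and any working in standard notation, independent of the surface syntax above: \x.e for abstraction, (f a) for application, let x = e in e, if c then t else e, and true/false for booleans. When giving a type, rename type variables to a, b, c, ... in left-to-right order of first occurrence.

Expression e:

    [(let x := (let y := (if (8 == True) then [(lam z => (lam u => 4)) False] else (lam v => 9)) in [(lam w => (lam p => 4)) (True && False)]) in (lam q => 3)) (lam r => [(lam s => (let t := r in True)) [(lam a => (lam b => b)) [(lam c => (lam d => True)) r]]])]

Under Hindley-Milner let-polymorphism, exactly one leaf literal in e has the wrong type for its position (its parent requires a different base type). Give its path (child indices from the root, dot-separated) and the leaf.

Trace:
  unify Int ~ Int
  unify Bool ~ Int
  FAIL: mismatch Bool ~ Int

Answer: 0.0.0.0.1 : true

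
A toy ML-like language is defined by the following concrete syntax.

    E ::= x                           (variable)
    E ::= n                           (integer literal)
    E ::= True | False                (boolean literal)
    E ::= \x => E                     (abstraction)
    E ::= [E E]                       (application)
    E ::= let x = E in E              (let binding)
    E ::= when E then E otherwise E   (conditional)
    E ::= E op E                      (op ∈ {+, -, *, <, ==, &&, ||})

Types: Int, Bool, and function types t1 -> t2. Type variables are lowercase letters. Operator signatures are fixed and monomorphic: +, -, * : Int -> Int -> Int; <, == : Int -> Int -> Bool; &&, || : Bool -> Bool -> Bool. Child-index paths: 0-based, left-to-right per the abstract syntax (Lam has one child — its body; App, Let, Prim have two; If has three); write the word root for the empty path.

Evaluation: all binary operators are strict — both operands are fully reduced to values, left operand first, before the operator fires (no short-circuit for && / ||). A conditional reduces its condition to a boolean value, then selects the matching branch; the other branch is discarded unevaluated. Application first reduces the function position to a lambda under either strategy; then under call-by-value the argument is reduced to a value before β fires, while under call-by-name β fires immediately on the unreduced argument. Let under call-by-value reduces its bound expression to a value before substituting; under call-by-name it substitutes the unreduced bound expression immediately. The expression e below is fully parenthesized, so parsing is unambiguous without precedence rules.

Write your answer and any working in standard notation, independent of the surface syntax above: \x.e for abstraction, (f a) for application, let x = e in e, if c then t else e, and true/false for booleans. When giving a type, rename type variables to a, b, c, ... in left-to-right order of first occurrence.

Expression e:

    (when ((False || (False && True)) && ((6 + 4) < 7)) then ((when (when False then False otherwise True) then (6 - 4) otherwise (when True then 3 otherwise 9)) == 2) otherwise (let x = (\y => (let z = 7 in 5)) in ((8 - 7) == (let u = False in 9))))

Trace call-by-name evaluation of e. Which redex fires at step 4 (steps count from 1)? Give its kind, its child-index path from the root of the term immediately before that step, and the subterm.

Answer: delta at 0.1 : (10 < 7)

Working:
step 0: (if ((false || (false && true)) && ((6 + 4) < 7)) then ((if (if false then false else true) then (6 - 4) else (if true then 3 else 9)) == 2) else (let x = (\y.(let z = 7 in 5)) in ((8 - 7) == (let u = false in 9))))
step 1: [delta@0.0.1] (if ((false || false) && ((6 + 4) < 7)) then ((if (if false then false else true) then (6 - 4) else (if true then 3 else 9)) == 2) else (let x = (\y.(let z = 7 in 5)) in ((8 - 7) == (let u = false in 9))))
step 2: [delta@0.0] (if (false && ((6 + 4) < 7)) then ((if (if false then false else true) then (6 - 4) else (if true then 3 else 9)) == 2) else (let x = (\y.(let z = 7 in 5)) in ((8 - 7) == (let u = false in 9))))
step 3: [delta@0.1.0] (if (false && (10 < 7)) then ((if (if false then false else true) then (6 - 4) else (if true then 3 else 9)) == 2) else (let x = (\y.(let z = 7 in 5)) in ((8 - 7) == (let u = false in 9))))
step 4: [delta@0.1] (if (false && false) then ((if (if false then false else true) then (6 - 4) else (if true then 3 else 9)) == 2) else (let x = (\y.(let z = 7 in 5)) in ((8 - 7) == (let u = false in 9))))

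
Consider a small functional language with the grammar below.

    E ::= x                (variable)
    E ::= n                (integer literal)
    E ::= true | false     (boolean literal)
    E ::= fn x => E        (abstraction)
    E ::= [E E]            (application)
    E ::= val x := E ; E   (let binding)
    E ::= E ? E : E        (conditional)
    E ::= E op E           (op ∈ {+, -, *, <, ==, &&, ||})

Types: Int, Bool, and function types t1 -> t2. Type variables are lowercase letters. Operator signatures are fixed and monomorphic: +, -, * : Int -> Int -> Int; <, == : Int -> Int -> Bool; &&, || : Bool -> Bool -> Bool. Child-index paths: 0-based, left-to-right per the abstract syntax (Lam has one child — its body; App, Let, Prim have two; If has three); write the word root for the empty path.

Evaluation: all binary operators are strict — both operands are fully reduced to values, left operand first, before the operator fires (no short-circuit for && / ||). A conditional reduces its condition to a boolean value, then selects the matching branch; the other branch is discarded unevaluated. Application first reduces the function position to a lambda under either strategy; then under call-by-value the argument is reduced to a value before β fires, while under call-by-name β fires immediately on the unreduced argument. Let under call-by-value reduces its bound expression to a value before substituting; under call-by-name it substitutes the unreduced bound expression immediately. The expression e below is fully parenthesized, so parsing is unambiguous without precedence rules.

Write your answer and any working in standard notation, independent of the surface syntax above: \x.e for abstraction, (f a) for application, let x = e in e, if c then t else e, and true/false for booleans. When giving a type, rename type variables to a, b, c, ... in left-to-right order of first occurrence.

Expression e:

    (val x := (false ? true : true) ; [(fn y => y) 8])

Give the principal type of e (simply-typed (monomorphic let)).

Answer: Int

Derivation:
  unify Bool ~ Bool
  unify Bool ~ Bool
let x : Bool
y : a
\y._ : a -> a
  unify a -> a ~ Int -> b
  unify a ~ Int
  unify Int ~ b
_ _ : Int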